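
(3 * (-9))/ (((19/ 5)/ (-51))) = 6885/ 19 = 362.37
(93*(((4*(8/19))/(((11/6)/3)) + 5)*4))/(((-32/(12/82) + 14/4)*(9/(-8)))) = 3216064/269819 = 11.92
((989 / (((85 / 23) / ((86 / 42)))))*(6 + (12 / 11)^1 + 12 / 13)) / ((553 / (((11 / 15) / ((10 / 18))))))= 1120926666 / 106936375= 10.48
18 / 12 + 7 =17 / 2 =8.50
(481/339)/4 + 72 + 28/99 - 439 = -16393987/44748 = -366.36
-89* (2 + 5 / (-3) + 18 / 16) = -3115 / 24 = -129.79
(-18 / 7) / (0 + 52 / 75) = -675 / 182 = -3.71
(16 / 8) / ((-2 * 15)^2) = 1 / 450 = 0.00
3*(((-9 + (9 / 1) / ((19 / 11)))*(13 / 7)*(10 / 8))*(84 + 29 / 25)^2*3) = -9545741946 / 16625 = -574179.97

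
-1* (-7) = 7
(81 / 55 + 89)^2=24760576 / 3025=8185.31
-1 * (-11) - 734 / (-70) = 752 / 35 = 21.49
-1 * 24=-24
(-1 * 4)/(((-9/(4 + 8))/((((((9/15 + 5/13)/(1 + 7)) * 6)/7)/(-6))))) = -128/1365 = -0.09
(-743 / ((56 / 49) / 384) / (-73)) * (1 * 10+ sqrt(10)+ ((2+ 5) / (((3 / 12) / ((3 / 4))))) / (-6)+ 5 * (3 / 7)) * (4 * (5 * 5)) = 24964800 * sqrt(10) / 73+ 215767200 / 73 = 4037162.05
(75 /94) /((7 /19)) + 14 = 10637 /658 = 16.17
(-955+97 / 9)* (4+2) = -16996 / 3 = -5665.33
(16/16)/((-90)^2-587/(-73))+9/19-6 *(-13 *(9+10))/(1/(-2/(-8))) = 8343833813/22491706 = 370.97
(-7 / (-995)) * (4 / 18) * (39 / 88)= 91 / 131340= 0.00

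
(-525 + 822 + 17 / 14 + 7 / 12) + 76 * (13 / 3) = 52763 / 84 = 628.13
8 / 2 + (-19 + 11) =-4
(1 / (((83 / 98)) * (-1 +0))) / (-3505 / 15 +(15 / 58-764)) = 0.00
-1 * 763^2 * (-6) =3493014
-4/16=-1/4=-0.25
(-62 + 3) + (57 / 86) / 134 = -679859 / 11524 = -59.00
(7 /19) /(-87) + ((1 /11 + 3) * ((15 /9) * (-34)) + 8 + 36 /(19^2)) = -19238005 /115159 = -167.06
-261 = -261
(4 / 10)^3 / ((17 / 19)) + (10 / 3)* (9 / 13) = 65726 / 27625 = 2.38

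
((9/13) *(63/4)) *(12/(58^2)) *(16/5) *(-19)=-129276/54665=-2.36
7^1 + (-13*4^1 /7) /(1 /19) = -939 /7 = -134.14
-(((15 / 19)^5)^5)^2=-63762150021404958690340780691485633724369108676910400390625 / 8663234049605954426644038200675212212900743262211018069459689001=-0.00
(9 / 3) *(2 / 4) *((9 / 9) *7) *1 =10.50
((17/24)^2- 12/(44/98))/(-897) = 166165/5683392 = 0.03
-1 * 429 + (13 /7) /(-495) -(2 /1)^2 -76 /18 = -168332 /385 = -437.23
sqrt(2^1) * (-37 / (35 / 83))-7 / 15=-3071 * sqrt(2) / 35-7 / 15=-124.55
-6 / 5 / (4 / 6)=-9 / 5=-1.80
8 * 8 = 64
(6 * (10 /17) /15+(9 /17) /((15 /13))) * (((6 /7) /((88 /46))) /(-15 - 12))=-1357 /117810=-0.01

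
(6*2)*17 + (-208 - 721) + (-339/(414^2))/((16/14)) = -725.00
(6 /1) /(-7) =-6 /7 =-0.86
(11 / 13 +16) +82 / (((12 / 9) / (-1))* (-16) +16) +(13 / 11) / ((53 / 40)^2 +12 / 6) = 931472837 / 48120072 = 19.36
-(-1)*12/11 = 12/11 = 1.09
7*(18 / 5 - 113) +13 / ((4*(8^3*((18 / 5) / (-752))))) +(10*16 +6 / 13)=-90854063 / 149760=-606.66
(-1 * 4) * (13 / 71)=-52 / 71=-0.73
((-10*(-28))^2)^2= 6146560000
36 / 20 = 9 / 5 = 1.80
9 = 9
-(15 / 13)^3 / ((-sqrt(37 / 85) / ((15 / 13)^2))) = 759375 * sqrt(3145) / 13737841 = 3.10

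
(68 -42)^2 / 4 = 169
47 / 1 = 47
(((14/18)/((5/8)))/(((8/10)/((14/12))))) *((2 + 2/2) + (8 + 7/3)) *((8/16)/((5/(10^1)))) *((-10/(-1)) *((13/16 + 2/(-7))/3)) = 10325/243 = 42.49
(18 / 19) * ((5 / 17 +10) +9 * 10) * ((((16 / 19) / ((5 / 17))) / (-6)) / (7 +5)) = -3.78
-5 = -5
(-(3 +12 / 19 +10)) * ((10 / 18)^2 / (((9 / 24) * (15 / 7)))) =-72520 / 13851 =-5.24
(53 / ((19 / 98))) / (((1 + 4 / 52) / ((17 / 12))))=81991 / 228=359.61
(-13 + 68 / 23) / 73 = -231 / 1679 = -0.14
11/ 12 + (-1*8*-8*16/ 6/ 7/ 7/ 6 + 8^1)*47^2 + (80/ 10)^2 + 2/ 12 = 33550231/ 1764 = 19019.41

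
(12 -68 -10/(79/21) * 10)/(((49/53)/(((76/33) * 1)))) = -3754096/18249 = -205.72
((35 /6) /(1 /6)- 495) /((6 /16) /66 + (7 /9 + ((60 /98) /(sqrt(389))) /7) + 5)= -305487703353349440 /3840814675342181 + 11876365670400 * sqrt(389) /3840814675342181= -79.48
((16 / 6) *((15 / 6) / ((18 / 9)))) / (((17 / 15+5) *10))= 5 / 92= 0.05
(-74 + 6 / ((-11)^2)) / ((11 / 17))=-152116 / 1331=-114.29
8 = 8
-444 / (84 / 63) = -333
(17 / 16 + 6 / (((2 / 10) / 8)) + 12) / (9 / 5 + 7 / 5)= 20245 / 256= 79.08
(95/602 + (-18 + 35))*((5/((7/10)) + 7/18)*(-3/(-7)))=3267407/58996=55.38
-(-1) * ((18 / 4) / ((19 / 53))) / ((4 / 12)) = 1431 / 38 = 37.66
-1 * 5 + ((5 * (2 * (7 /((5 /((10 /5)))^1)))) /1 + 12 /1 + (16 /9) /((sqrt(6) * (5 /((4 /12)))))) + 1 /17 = 8 * sqrt(6) /405 + 596 /17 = 35.11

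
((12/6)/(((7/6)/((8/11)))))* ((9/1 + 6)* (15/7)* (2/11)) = 43200/5929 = 7.29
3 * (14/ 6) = 7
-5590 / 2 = -2795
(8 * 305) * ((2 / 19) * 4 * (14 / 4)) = 68320 / 19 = 3595.79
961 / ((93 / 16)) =496 / 3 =165.33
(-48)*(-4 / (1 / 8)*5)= 7680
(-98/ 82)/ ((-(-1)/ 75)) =-3675/ 41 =-89.63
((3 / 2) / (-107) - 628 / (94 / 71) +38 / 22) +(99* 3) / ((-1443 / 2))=-25173648849 / 53216878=-473.04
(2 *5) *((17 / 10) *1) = 17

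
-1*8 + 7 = -1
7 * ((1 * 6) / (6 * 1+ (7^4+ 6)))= 42 / 2413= 0.02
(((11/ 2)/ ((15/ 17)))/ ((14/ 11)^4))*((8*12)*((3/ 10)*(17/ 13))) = 139631217/ 1560650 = 89.47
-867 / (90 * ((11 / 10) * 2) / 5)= -1445 / 66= -21.89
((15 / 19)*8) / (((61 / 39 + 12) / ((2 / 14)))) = 4680 / 70357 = 0.07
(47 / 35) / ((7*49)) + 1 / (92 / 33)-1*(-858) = 948027169 / 1104460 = 858.36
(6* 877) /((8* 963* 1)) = 877 /1284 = 0.68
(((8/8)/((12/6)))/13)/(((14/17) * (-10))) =-17/3640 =-0.00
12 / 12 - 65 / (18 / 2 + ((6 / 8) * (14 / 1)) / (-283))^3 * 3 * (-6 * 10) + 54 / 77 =20050587021403 / 1116973327701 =17.95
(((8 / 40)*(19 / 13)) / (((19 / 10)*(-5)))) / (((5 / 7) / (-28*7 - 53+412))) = -7.02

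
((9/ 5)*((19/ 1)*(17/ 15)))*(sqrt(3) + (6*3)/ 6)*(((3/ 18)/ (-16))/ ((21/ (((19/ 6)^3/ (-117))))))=2215457*sqrt(3)/ 424569600 + 2215457/ 141523200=0.02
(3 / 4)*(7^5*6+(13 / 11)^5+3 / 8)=389787279099 / 5153632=75633.51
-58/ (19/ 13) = -754/ 19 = -39.68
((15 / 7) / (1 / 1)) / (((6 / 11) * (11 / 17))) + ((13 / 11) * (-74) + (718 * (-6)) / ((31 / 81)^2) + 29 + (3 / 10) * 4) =-21801760731 / 739970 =-29463.03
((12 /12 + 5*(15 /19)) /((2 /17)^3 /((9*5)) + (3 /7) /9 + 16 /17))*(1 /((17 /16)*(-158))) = -68458320 /2296996811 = -0.03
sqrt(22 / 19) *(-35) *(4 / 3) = -140 *sqrt(418) / 57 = -50.22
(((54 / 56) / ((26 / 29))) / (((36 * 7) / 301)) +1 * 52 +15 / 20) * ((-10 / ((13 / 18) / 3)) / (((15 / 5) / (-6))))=21242115 / 4732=4489.04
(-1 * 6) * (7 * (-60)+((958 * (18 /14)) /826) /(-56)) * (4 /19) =204001893 /384503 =530.56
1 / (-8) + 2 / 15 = 1 / 120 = 0.01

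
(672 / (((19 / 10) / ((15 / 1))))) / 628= 25200 / 2983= 8.45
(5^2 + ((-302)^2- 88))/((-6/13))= -1184833/6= -197472.17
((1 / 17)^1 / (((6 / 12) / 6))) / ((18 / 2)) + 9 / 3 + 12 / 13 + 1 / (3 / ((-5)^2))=2726 / 221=12.33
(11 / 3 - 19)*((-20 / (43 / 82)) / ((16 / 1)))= 4715 / 129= 36.55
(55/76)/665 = 11/10108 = 0.00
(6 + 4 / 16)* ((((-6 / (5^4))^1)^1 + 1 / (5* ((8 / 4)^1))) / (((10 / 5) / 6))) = 339 / 200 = 1.70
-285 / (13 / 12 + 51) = -684 / 125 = -5.47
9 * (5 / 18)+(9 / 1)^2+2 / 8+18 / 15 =1699 / 20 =84.95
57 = 57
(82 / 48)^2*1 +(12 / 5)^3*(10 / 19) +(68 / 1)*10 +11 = 191846731 / 273600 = 701.19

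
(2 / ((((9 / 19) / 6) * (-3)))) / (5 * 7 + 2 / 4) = -0.24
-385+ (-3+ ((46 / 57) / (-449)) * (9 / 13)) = -43030502 / 110903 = -388.00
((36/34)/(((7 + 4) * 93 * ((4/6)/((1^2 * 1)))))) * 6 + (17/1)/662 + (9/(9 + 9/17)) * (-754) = -24594059453/34538526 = -712.08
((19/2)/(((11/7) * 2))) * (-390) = -25935/22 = -1178.86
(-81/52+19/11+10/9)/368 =6593/1894464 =0.00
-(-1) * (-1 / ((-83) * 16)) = 1 / 1328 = 0.00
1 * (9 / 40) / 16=0.01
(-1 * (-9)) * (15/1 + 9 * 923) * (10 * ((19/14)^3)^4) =414432152020543316445/14173478093824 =29239975.49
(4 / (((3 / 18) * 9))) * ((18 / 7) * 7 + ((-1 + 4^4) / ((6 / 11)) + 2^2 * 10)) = 4204 / 3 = 1401.33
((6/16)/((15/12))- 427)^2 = 18207289/100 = 182072.89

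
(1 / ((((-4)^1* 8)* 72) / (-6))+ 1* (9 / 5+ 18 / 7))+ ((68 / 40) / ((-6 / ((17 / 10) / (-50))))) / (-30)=110217533 / 25200000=4.37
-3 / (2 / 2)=-3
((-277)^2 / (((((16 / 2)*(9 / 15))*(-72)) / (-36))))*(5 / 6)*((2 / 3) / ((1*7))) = 1918225 / 3024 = 634.33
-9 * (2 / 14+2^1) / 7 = -135 / 49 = -2.76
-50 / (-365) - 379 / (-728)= 34947 / 53144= 0.66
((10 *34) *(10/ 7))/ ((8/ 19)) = 8075/ 7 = 1153.57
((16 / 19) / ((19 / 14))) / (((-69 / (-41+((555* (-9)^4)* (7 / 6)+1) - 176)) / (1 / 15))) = -105728784 / 41515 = -2546.76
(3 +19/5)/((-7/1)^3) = -34/1715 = -0.02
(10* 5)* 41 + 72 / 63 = 14358 / 7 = 2051.14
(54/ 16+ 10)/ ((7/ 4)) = 107/ 14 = 7.64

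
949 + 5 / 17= 16138 / 17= 949.29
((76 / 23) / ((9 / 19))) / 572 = 361 / 29601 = 0.01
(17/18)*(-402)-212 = -1775/3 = -591.67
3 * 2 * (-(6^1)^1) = -36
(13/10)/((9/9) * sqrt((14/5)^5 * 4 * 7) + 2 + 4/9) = -804375/1218272332 + 1805895 * sqrt(10)/304568083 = 0.02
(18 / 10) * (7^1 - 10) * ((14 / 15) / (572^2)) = -63 / 4089800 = -0.00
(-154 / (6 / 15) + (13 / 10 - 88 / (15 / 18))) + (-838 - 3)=-13303 / 10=-1330.30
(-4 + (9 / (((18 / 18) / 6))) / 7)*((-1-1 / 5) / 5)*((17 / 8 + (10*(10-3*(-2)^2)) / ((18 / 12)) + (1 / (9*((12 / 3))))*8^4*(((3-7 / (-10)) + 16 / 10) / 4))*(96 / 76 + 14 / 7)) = -20245511 / 49875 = -405.93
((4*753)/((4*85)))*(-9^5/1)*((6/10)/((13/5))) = -133391691/1105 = -120716.46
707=707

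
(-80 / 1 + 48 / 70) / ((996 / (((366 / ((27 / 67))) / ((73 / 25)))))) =-28363780 / 1145151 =-24.77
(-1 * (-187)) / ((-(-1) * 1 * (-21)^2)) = 187 / 441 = 0.42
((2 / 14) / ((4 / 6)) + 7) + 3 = 143 / 14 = 10.21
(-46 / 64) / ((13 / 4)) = -23 / 104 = -0.22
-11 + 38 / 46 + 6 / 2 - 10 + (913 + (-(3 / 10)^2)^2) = 206041863 / 230000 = 895.83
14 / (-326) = -7 / 163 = -0.04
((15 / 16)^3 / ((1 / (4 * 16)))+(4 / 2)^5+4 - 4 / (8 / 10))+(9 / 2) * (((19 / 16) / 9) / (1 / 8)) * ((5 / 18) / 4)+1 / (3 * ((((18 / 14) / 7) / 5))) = 160943 / 1728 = 93.14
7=7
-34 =-34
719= 719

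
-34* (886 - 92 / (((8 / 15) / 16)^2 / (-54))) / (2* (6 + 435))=-76025462 / 441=-172393.34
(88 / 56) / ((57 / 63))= 33 / 19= 1.74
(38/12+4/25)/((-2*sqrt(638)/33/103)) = -51397*sqrt(638)/5800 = -223.83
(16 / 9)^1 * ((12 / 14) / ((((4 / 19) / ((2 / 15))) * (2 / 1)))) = 152 / 315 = 0.48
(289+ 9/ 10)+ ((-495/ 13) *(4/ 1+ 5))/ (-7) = 308359/ 910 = 338.86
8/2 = 4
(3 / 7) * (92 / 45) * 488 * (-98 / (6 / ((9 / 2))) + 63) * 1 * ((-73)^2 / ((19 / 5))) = -119625392 / 19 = -6296073.26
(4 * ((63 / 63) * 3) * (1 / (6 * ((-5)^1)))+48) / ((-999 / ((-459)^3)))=852415326 / 185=4607650.41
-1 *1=-1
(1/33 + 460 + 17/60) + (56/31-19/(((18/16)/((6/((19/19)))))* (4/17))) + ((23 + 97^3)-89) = 18672582757/20460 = 912638.45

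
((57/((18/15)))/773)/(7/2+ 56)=95/91987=0.00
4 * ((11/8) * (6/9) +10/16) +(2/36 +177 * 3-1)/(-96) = 1115/1728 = 0.65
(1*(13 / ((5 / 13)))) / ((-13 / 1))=-13 / 5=-2.60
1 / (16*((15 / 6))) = 1 / 40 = 0.02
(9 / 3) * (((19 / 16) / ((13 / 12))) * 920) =39330 / 13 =3025.38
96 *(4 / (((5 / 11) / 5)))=4224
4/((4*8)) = 0.12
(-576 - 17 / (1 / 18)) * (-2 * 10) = 17640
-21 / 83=-0.25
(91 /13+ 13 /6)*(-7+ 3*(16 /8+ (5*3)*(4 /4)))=1210 /3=403.33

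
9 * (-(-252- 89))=3069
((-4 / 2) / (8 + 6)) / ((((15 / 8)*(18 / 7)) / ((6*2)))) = -16 / 45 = -0.36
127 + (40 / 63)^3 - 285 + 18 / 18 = -39193379 / 250047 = -156.74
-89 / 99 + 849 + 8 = 84754 / 99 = 856.10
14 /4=3.50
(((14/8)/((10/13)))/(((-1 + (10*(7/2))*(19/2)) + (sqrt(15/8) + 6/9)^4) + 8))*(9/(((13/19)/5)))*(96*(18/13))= 2419485715938816/42335694714157 -10744113881088*sqrt(30)/42335694714157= 55.76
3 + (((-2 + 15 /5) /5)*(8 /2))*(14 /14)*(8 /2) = 31 /5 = 6.20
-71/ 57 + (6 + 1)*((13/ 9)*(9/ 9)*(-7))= -12316/ 171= -72.02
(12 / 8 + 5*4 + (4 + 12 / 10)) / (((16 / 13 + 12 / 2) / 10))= 3471 / 94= 36.93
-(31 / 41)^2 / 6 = -0.10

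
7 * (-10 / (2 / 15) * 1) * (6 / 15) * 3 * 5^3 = -78750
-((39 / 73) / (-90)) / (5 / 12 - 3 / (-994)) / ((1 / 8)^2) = 827008 / 913595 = 0.91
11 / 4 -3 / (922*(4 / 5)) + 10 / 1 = 47007 / 3688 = 12.75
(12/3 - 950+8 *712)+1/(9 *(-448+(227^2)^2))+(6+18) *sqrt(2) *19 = 5394.88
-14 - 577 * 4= -2322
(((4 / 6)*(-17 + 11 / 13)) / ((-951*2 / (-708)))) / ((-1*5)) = 3304 / 4121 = 0.80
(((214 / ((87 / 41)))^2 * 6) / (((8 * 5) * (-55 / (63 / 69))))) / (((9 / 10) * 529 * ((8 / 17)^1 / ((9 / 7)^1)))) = -327178073 / 2251138340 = -0.15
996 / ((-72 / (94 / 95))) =-3901 / 285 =-13.69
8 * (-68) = -544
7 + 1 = 8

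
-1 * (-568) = 568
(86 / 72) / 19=43 / 684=0.06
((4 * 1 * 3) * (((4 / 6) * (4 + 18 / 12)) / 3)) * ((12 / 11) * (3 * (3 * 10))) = 1440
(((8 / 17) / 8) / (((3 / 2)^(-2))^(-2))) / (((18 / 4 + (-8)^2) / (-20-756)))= -0.13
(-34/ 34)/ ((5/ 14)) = -14/ 5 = -2.80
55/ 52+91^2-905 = 383607/ 52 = 7377.06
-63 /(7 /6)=-54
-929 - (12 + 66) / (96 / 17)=-15085 / 16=-942.81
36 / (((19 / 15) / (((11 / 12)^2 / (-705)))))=-121 / 3572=-0.03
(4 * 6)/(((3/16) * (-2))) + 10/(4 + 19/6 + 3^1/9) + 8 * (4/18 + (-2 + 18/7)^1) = -3548/63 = -56.32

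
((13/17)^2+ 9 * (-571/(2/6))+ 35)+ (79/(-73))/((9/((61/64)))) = -186914381683/12151872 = -15381.53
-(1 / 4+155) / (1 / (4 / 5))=-124.20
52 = 52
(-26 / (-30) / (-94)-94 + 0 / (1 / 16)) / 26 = -132553 / 36660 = -3.62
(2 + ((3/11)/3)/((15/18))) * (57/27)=2204/495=4.45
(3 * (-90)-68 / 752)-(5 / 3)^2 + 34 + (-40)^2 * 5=13131835 / 1692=7761.13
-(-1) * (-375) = -375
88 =88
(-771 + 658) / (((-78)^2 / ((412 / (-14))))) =0.55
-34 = -34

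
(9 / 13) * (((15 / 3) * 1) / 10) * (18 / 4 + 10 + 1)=279 / 52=5.37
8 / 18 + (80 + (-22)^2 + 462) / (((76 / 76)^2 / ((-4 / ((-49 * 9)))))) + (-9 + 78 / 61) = 54589 / 26901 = 2.03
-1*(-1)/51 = 1/51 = 0.02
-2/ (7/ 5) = -1.43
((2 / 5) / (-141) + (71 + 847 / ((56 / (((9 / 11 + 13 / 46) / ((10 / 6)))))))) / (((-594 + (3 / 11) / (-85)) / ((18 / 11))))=-0.22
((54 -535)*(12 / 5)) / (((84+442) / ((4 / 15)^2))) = -15392 / 98625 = -0.16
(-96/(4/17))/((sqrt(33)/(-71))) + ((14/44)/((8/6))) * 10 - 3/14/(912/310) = 54155/23408 + 9656 * sqrt(33)/11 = 5045.00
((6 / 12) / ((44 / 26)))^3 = 2197 / 85184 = 0.03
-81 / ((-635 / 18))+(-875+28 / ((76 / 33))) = -10382488 / 12065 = -860.55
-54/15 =-18/5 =-3.60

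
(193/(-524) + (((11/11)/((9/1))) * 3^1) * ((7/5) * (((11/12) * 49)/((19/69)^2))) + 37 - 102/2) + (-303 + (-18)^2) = 133868751/472910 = 283.07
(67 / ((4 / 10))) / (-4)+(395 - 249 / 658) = 928429 / 2632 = 352.75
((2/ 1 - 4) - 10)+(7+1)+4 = 0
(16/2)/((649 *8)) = 1/649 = 0.00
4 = 4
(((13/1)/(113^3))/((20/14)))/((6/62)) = 0.00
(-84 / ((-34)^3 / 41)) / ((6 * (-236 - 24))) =-287 / 5109520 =-0.00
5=5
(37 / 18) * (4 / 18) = 37 / 81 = 0.46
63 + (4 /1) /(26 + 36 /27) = 2589 /41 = 63.15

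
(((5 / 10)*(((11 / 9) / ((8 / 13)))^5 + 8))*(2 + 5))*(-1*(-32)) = 526935149993 / 120932352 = 4357.27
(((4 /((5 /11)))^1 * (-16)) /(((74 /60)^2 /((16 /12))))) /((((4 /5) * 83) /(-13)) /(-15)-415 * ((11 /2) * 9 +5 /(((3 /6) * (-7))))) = 2306304000 /372789620513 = 0.01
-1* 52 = -52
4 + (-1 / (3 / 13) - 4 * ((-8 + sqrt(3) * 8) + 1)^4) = -8840.21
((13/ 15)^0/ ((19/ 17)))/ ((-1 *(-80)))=17/ 1520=0.01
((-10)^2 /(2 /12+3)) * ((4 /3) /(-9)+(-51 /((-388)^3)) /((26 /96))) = -4.68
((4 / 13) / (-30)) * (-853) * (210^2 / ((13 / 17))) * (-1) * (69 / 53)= -5883345720 / 8957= -656843.33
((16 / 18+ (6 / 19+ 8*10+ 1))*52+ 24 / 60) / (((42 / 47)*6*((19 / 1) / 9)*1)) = 12270901 / 32490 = 377.68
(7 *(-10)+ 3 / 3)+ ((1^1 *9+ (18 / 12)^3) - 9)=-525 / 8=-65.62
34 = 34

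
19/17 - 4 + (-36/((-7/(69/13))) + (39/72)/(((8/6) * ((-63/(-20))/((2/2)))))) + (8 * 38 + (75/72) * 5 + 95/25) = 93994633/278460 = 337.55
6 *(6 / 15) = 2.40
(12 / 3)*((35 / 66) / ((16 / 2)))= 35 / 132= 0.27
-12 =-12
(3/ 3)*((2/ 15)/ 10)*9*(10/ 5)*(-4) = -24/ 25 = -0.96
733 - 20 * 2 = 693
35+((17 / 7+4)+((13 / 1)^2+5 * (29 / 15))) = 220.10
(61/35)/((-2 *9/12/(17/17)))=-122/105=-1.16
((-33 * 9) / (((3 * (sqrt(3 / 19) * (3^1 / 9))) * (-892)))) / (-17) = -99 * sqrt(57) / 15164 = -0.05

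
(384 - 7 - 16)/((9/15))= 1805/3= 601.67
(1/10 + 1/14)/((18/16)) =16/105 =0.15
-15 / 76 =-0.20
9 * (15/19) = 7.11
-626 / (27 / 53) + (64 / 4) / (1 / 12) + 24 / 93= -867598 / 837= -1036.56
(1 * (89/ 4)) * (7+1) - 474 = -296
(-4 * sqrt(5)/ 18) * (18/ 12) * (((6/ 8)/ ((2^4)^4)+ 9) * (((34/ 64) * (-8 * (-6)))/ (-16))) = 40108083 * sqrt(5)/ 8388608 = 10.69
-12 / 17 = -0.71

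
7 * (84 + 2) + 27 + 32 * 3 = 725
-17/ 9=-1.89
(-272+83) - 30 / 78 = -2462 / 13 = -189.38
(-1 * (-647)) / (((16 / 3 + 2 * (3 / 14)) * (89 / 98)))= 1331526 / 10769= 123.64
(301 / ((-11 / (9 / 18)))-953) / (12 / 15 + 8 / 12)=-319005 / 484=-659.10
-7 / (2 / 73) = -511 / 2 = -255.50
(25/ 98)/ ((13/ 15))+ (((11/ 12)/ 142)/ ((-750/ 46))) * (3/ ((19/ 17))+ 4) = 2255970053/ 7733817000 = 0.29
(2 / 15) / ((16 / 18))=3 / 20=0.15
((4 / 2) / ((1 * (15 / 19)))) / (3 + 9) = 19 / 90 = 0.21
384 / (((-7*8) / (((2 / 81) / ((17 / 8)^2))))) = -2048 / 54621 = -0.04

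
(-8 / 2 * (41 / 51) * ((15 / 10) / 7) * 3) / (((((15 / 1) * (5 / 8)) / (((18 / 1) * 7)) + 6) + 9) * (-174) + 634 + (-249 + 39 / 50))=16400 / 17748187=0.00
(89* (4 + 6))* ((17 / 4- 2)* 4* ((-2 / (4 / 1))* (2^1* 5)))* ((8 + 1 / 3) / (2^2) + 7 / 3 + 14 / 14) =-216937.50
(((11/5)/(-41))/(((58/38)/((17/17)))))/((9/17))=-3553/53505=-0.07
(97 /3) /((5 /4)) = 388 /15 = 25.87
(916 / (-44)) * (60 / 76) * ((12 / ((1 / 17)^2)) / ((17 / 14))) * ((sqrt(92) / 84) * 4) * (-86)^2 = -6910230720 * sqrt(23) / 209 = -158566039.81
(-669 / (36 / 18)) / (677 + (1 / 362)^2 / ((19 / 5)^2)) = -5274717566 / 10675586831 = -0.49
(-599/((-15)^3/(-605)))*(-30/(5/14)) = 2029412/225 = 9019.61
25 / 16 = 1.56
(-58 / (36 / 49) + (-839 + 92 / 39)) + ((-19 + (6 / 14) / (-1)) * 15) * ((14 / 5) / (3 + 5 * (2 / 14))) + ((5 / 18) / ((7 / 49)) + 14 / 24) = -4531 / 4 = -1132.75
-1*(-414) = 414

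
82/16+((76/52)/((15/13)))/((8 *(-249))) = 5.12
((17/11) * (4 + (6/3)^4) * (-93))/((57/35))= -368900/209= -1765.07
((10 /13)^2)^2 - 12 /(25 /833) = -285245756 /714025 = -399.49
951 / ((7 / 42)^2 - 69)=-13.79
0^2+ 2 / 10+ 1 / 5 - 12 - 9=-103 / 5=-20.60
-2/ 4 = -1/ 2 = -0.50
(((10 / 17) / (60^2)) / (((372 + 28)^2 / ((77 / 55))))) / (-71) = -0.00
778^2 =605284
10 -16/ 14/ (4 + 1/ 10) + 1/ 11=30977/ 3157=9.81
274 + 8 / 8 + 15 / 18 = 1655 / 6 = 275.83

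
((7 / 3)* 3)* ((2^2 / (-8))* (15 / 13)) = -105 / 26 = -4.04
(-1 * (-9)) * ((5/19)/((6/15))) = 225/38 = 5.92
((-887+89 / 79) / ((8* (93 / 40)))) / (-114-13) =116640 / 311023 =0.38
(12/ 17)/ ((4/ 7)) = 21/ 17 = 1.24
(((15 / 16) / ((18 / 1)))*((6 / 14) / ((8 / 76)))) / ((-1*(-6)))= 0.04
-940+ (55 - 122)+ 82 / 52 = -26141 / 26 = -1005.42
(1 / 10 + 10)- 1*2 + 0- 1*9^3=-7209 / 10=-720.90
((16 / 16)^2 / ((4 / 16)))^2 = 16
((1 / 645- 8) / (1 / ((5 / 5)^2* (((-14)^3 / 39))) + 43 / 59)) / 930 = -417610732 / 34698623175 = -0.01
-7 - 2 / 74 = -260 / 37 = -7.03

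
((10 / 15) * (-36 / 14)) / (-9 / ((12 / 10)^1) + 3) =8 / 21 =0.38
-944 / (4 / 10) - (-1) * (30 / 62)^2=-2267735 / 961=-2359.77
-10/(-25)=2/5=0.40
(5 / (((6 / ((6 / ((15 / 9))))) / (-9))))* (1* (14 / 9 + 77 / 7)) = -339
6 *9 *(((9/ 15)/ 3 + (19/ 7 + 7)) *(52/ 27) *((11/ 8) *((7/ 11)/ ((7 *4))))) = 4511/ 140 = 32.22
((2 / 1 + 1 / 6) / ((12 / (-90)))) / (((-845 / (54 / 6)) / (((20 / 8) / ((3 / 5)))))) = 75 / 104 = 0.72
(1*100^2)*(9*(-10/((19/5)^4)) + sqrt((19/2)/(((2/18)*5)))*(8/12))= 23251.83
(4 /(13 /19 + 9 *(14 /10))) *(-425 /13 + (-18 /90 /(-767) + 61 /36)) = -81311051 /8711586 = -9.33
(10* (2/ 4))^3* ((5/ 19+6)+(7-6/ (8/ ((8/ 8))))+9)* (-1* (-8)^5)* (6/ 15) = 669696000/ 19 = 35247157.89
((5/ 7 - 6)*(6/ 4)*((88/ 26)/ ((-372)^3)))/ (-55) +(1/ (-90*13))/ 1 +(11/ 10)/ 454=1389682169/ 886165469280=0.00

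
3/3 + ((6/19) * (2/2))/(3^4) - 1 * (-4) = 2567/513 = 5.00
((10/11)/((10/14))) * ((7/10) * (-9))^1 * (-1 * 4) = 1764/55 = 32.07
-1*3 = -3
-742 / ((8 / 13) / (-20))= 24115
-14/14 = -1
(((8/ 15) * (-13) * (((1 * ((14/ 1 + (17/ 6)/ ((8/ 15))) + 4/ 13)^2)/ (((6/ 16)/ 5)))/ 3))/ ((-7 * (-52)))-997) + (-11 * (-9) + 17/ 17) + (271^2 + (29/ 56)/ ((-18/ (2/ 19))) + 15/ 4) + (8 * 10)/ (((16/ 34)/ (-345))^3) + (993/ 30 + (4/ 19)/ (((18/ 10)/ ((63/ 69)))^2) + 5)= -1619201286506987596849/ 51366238560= -31522675825.59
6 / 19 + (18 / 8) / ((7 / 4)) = 213 / 133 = 1.60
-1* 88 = -88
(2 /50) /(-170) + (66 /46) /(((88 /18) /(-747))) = -42859171 /195500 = -219.23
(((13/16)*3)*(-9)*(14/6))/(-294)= 39/224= 0.17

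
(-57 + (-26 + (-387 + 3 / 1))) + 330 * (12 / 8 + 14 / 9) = 1624 / 3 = 541.33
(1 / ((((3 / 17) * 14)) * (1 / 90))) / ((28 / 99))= 25245 / 196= 128.80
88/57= 1.54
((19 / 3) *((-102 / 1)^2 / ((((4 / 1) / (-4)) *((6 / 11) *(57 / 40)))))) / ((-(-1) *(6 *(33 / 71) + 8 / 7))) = -63198520 / 2931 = -21562.10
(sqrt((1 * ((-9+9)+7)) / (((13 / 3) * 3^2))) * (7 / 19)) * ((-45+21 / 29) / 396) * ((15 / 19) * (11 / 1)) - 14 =-14 - 3745 * sqrt(273) / 408291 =-14.15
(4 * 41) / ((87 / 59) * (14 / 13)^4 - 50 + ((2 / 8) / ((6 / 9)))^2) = -17686799104 / 5163250621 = -3.43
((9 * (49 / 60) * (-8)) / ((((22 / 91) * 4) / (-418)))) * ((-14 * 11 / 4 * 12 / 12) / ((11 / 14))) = -12453987 / 10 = -1245398.70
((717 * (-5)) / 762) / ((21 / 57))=-12.77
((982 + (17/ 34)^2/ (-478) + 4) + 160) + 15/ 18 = 6578233/ 5736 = 1146.83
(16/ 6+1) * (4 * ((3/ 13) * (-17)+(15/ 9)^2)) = -5896/ 351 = -16.80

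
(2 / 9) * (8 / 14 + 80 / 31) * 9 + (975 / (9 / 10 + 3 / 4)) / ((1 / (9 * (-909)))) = -4834220.97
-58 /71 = -0.82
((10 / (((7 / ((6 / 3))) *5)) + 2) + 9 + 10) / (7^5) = 151 / 117649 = 0.00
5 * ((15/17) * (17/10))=15/2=7.50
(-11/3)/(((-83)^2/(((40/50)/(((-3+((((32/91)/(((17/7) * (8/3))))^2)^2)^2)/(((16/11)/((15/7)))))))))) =2549272161796884142528/26460506132743441793679675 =0.00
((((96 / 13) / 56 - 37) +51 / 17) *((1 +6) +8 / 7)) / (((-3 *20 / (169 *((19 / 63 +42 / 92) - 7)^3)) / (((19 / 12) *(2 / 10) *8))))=-1861097103441461639 / 3888880972200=-478568.80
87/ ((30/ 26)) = 377/ 5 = 75.40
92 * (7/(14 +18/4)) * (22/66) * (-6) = -2576/37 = -69.62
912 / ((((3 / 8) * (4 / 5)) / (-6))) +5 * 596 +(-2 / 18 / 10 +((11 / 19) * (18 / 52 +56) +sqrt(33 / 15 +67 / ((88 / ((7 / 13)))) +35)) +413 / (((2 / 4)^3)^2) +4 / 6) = sqrt(307634470) / 2860 +124546654 / 11115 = 11211.41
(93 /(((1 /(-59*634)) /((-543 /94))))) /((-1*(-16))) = 944482797 /752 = 1255961.17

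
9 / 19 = 0.47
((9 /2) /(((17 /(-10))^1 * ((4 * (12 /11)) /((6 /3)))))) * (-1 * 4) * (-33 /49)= -5445 /1666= -3.27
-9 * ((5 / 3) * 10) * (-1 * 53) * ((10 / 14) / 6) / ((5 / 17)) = 22525 / 7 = 3217.86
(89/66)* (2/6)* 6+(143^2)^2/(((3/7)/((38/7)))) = 5296713615.36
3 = 3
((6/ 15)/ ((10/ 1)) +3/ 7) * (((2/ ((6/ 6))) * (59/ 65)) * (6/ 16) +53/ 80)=57277/ 91000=0.63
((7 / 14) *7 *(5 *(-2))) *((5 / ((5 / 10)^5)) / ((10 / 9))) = -5040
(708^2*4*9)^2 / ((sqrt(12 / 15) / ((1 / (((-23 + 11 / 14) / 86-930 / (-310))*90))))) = 10890856066535424*sqrt(5) / 16505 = 1475473765400.74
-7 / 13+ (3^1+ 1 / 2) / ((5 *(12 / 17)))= 707 / 1560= 0.45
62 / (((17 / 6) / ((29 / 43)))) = 10788 / 731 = 14.76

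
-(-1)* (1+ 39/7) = 6.57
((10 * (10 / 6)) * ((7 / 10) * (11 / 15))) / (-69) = -77 / 621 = -0.12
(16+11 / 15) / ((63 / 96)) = 8032 / 315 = 25.50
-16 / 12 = -1.33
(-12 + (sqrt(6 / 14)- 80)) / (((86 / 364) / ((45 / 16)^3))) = -190724625 / 22016 + 1184625 * sqrt(21) / 88064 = -8601.36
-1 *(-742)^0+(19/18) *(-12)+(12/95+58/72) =-43553/3420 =-12.73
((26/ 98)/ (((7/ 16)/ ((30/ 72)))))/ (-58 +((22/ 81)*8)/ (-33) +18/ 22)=-0.00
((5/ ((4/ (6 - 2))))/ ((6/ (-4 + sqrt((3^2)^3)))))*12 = 230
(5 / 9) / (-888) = -5 / 7992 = -0.00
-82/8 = -41/4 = -10.25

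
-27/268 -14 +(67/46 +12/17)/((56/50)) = -17853821/1467032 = -12.17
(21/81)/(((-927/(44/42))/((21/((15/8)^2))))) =-9856/5631525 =-0.00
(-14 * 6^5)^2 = 11851370496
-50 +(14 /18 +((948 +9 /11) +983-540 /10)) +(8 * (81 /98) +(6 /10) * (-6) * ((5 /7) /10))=44506738 /24255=1834.95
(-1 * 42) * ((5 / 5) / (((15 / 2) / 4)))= -112 / 5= -22.40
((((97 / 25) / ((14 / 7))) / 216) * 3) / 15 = 97 / 54000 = 0.00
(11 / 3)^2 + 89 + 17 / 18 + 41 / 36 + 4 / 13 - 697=-277133 / 468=-592.16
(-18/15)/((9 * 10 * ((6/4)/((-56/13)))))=112/2925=0.04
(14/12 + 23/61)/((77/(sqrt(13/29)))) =565 * sqrt(377)/817278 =0.01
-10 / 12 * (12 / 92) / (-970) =1 / 8924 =0.00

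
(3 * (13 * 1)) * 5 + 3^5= 438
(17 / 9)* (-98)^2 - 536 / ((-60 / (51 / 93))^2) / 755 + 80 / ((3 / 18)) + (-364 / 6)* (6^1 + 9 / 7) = 5935402658137 / 326499750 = 18178.89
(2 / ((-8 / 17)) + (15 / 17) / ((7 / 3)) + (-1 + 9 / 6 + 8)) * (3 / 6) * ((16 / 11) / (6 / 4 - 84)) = -8812 / 215985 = -0.04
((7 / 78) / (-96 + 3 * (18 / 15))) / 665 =-1 / 684684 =-0.00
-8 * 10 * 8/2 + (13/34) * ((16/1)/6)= -16268/51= -318.98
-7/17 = -0.41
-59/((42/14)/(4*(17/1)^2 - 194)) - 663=-19582.33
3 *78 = 234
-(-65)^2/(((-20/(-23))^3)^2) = -9772.68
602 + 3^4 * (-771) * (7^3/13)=-1647143.62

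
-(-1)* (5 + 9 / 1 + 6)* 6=120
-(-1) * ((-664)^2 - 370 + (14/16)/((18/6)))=10572631/24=440526.29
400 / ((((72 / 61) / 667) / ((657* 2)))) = 297015100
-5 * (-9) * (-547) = -24615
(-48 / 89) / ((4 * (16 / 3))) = -0.03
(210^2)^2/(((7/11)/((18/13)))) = 55010340000/13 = 4231564615.38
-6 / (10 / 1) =-3 / 5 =-0.60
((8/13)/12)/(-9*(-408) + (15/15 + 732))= 2/171795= 0.00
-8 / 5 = -1.60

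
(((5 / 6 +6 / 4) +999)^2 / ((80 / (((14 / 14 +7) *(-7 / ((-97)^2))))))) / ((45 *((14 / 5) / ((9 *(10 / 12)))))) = -1128002 / 254043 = -4.44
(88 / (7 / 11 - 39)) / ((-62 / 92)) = 22264 / 6541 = 3.40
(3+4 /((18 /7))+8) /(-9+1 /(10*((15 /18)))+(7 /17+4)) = -48025 /17091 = -2.81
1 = 1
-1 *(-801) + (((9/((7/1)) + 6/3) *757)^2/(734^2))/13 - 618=183.88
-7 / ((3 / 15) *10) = -7 / 2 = -3.50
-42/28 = -3/2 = -1.50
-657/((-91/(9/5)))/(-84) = -1971/12740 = -0.15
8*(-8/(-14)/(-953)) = -0.00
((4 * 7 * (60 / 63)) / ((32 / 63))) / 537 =0.10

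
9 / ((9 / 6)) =6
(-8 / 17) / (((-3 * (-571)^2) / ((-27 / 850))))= -36 / 2355646225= -0.00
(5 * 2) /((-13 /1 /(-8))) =80 /13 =6.15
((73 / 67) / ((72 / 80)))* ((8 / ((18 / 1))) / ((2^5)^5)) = 0.00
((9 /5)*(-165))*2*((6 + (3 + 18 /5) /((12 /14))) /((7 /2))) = -81378 /35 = -2325.09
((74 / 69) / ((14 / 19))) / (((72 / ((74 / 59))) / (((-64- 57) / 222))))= -85063 / 6155352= -0.01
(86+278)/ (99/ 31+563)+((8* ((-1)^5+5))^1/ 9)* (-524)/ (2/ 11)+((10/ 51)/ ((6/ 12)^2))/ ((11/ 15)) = -75662310401/ 7385004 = -10245.40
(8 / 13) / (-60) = -2 / 195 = -0.01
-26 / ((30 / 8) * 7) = -104 / 105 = -0.99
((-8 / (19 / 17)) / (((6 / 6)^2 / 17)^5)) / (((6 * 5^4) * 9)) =-96550276 / 320625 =-301.13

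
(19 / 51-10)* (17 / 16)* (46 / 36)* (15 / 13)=-56465 / 3744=-15.08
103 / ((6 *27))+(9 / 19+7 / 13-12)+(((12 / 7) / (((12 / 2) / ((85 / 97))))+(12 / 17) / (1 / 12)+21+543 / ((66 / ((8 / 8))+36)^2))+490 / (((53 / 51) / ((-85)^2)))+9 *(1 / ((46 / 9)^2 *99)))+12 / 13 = 4124816642338918116203 / 1210803913438119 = 3406676.01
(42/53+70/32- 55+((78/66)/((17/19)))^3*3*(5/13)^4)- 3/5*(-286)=43156031206141/360440869360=119.73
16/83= 0.19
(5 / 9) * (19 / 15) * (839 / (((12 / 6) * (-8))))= -15941 / 432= -36.90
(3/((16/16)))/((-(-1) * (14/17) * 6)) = 17/28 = 0.61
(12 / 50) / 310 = 3 / 3875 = 0.00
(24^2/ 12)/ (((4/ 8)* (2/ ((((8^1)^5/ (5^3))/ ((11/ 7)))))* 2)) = 5505024/ 1375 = 4003.65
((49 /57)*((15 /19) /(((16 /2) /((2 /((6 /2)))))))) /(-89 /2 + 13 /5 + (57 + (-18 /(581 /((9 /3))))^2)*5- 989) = -413512225 /5453385200034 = -0.00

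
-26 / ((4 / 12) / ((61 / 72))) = -793 / 12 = -66.08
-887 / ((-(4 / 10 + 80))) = 4435 / 402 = 11.03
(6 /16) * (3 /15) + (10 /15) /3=107 /360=0.30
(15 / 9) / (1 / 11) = 18.33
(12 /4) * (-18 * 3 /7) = -162 /7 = -23.14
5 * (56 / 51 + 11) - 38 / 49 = 149227 / 2499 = 59.71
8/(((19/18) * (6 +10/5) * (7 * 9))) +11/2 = 1467/266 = 5.52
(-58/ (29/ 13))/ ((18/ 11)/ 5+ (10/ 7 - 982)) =5005/ 188697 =0.03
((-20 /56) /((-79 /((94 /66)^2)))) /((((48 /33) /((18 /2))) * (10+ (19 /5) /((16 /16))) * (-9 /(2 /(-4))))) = 55225 /241762752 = 0.00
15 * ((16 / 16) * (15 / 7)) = 225 / 7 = 32.14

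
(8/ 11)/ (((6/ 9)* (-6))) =-2/ 11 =-0.18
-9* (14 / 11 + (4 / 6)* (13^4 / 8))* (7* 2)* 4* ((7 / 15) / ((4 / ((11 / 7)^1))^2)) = -3457729 / 40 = -86443.22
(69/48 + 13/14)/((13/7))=1.27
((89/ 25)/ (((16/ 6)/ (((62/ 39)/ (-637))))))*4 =-2759/ 207025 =-0.01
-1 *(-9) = 9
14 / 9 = 1.56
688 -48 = 640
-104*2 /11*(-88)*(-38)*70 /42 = -316160 /3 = -105386.67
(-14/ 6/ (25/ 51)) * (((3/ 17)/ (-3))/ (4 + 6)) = 7/ 250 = 0.03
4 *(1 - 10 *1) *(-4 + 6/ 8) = 117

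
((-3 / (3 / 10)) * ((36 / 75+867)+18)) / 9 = -983.87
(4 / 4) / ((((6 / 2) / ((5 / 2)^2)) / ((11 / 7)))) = 275 / 84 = 3.27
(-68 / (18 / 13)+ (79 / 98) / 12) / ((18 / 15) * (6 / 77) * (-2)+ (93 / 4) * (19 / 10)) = -9516485 / 8535429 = -1.11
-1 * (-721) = 721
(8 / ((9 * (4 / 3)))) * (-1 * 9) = -6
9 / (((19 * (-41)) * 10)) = -9 / 7790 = -0.00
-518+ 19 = -499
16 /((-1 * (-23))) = 16 /23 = 0.70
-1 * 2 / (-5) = 2 / 5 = 0.40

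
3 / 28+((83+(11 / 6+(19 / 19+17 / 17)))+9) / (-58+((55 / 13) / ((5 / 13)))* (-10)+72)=-3593 / 4032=-0.89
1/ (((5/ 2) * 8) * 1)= 1/ 20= 0.05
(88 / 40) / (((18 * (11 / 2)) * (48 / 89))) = 89 / 2160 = 0.04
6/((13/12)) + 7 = 163/13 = 12.54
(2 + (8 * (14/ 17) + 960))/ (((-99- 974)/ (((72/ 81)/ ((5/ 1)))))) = -131728/ 820845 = -0.16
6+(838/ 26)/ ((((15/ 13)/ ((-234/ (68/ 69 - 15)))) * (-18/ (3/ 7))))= -172773/ 33845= -5.10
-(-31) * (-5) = -155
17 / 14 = 1.21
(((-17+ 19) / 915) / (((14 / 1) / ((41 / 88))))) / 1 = 41 / 563640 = 0.00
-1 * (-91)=91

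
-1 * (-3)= 3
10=10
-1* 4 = -4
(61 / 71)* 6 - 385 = -26969 / 71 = -379.85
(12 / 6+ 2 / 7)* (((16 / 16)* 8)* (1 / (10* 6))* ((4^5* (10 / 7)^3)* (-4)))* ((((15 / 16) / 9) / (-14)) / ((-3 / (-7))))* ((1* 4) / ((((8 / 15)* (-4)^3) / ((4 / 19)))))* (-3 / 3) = 640000 / 410571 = 1.56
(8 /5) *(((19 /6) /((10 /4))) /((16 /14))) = 1.77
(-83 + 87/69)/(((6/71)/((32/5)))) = -427136/69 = -6190.38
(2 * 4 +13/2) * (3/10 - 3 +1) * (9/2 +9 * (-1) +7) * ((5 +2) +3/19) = -8381/19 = -441.11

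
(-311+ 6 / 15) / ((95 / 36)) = -55908 / 475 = -117.70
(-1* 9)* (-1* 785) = 7065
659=659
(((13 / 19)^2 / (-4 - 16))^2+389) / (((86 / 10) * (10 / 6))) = 60833928483 / 2241521200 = 27.14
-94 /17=-5.53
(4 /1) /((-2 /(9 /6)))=-3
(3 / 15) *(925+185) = 222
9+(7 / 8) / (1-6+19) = 145 / 16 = 9.06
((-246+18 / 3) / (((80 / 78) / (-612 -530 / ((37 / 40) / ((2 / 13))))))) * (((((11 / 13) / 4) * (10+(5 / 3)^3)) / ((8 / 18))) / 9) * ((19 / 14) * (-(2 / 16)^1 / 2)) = -6950553115 / 646464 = -10751.65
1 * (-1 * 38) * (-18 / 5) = 136.80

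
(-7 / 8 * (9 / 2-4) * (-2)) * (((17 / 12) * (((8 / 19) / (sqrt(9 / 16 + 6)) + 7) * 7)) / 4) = 119 * sqrt(105) / 3420 + 5831 / 384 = 15.54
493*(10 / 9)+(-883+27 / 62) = -186811 / 558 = -334.79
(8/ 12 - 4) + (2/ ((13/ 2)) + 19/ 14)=-911/ 546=-1.67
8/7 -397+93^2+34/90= 2599859/315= 8253.52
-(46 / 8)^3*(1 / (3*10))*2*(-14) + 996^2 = 476252849 / 480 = 992193.44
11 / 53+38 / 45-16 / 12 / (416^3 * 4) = 180626160869 / 171699240960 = 1.05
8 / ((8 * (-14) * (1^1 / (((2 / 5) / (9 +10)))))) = -0.00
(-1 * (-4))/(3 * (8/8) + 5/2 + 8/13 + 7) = 104/341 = 0.30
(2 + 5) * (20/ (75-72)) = 140/ 3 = 46.67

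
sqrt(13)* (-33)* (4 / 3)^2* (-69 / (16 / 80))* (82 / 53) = 1659680* sqrt(13) / 53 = 112906.82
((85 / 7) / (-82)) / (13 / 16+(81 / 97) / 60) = -329800 / 1840531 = -0.18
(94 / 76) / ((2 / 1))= 47 / 76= 0.62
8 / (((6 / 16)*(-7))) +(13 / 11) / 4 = -2543 / 924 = -2.75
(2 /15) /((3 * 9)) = 2 /405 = 0.00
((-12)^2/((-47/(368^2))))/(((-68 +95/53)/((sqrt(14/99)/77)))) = 344518656 * sqrt(154)/139689781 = 30.61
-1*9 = -9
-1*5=-5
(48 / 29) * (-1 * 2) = -96 / 29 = -3.31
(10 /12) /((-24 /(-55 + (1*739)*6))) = -21895 /144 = -152.05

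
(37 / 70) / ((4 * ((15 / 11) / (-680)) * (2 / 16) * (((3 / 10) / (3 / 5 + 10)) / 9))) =-5867312 / 35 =-167637.49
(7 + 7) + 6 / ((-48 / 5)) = 13.38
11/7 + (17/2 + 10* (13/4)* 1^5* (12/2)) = 2871/14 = 205.07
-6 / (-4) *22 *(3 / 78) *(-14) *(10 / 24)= -385 / 52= -7.40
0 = 0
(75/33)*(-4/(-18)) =50/99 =0.51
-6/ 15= -2/ 5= -0.40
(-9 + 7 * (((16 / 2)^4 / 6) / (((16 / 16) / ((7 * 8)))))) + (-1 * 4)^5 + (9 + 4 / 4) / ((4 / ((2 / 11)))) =8796902 / 33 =266572.79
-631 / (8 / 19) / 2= -11989 / 16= -749.31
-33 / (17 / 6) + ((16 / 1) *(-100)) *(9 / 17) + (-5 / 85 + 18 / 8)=-58243 / 68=-856.51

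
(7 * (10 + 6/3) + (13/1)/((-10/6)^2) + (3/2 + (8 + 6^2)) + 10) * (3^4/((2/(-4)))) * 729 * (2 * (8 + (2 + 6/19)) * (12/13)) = -2002418669664/6175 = -324278327.07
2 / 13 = 0.15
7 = 7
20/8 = 5/2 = 2.50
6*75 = 450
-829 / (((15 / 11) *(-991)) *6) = 9119 / 89190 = 0.10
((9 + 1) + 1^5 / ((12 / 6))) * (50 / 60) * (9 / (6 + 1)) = 45 / 4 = 11.25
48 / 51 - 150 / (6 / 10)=-4234 / 17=-249.06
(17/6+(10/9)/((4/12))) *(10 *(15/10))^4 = 624375/2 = 312187.50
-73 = -73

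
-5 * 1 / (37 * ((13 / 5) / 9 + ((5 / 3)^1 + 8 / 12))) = -225 / 4366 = -0.05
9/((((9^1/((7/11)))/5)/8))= 280/11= 25.45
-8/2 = -4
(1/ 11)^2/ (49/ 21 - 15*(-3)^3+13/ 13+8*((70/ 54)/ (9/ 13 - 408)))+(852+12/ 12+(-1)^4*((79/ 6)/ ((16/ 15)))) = 39117536635393/ 45204620384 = 865.34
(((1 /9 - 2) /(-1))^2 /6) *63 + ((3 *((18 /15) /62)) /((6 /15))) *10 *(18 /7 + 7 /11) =5429111 /128898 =42.12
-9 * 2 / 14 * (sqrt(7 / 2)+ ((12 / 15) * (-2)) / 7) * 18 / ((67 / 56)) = 10368 / 2345- 648 * sqrt(14) / 67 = -31.77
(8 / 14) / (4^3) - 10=-1119 / 112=-9.99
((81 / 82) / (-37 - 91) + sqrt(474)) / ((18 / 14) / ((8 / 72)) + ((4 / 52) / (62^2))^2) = 1.88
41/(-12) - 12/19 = -923/228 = -4.05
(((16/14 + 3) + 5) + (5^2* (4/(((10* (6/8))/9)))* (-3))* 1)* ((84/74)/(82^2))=-3684/62197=-0.06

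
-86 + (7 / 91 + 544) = 5955 / 13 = 458.08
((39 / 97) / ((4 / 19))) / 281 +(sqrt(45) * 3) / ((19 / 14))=741 / 109028 +126 * sqrt(5) / 19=14.84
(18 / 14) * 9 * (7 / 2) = 81 / 2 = 40.50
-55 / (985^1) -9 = -1784 / 197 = -9.06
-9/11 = -0.82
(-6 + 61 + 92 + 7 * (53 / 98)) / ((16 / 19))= 40109 / 224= 179.06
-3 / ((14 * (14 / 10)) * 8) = -15 / 784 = -0.02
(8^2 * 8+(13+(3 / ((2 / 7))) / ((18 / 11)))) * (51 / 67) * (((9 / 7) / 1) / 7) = 139383 / 1876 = 74.30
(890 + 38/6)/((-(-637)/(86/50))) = 2.42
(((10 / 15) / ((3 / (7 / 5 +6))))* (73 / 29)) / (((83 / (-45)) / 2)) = -10804 / 2407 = -4.49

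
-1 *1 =-1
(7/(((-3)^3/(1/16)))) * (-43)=301/432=0.70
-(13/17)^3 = -2197/4913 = -0.45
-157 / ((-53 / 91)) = 14287 / 53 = 269.57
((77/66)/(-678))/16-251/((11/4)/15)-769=-1530804749/715968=-2138.09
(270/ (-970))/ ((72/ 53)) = -159/ 776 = -0.20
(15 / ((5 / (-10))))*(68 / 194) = -10.52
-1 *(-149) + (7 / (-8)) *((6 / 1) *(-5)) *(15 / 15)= 701 / 4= 175.25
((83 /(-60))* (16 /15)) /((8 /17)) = -1411 /450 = -3.14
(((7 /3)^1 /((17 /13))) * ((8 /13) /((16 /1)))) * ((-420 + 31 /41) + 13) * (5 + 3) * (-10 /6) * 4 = 3109120 /2091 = 1486.91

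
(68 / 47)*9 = 612 / 47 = 13.02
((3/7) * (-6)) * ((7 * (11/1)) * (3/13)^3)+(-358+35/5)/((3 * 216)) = -156865/52728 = -2.97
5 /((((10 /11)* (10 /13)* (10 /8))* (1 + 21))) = 13 /50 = 0.26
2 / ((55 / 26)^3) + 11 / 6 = 2041037 / 998250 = 2.04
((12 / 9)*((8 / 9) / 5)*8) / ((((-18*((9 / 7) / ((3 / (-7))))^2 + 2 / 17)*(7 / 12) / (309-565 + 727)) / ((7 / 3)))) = -42704 / 1935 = -22.07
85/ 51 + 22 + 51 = 224/ 3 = 74.67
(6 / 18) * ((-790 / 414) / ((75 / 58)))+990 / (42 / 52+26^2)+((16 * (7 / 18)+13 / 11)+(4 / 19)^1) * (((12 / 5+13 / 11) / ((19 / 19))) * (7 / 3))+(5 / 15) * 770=24214186271237 / 75368602089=321.28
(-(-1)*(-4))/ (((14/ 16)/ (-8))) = 256/ 7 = 36.57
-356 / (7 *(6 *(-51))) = 178 / 1071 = 0.17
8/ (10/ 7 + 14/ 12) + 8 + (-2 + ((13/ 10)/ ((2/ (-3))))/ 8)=154149/ 17440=8.84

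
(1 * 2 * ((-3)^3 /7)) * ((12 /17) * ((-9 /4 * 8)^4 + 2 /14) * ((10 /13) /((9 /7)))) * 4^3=-33861104640 /1547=-21888238.29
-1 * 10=-10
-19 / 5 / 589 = -1 / 155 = -0.01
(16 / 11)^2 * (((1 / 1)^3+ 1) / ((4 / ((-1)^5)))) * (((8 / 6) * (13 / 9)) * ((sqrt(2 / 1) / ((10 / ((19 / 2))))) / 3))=-31616 * sqrt(2) / 49005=-0.91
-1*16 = -16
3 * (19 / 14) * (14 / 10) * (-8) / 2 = -114 / 5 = -22.80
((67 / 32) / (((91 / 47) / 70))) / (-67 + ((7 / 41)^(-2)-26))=-771505 / 598208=-1.29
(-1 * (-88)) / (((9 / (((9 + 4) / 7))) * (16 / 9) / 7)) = 143 / 2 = 71.50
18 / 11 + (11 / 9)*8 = 1130 / 99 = 11.41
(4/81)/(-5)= -4/405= -0.01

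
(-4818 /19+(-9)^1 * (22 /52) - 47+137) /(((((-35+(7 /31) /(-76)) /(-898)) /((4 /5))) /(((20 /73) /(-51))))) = 24553561408 /1330440111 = 18.46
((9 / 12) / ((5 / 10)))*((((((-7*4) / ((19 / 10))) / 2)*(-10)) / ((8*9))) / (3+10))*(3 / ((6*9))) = 175 / 26676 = 0.01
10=10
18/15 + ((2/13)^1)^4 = 171446/142805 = 1.20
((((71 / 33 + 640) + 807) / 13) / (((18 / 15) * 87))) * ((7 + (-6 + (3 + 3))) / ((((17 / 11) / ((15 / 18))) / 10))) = 20922125 / 519129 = 40.30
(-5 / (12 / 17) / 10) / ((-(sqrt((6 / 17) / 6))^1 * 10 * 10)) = 0.03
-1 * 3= -3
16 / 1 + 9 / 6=35 / 2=17.50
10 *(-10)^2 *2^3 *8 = 64000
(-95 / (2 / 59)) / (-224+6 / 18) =16815 / 1342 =12.53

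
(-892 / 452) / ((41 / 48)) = -10704 / 4633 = -2.31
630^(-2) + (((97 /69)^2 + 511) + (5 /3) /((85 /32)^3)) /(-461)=-529242979163027 /475537160769300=-1.11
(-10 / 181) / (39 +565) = -5 / 54662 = -0.00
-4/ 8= -1/ 2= -0.50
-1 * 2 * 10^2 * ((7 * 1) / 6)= -700 / 3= -233.33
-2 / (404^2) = -1 / 81608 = -0.00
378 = 378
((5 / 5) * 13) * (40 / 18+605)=71045 / 9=7893.89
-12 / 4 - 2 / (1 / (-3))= 3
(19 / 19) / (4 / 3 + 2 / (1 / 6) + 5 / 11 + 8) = 33 / 719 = 0.05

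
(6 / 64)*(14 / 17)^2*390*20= 143325 / 289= 495.93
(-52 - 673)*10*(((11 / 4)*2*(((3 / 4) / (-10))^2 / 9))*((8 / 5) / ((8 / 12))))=-59.81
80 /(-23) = -80 /23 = -3.48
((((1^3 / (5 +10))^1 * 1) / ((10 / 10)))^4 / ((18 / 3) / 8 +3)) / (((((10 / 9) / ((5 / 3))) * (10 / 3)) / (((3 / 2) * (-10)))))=-1 / 28125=-0.00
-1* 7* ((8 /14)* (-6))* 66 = 1584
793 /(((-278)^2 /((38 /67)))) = 15067 /2589014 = 0.01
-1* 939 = -939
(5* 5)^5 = 9765625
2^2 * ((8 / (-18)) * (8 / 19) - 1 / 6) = -242 / 171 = -1.42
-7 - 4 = -11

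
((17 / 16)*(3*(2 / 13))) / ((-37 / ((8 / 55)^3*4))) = -13056 / 80026375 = -0.00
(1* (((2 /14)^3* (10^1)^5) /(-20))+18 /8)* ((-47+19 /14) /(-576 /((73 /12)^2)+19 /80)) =-575926719030 /15688779869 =-36.71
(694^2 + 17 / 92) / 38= 44310529 / 3496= 12674.64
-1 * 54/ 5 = -54/ 5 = -10.80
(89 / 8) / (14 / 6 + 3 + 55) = 267 / 1448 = 0.18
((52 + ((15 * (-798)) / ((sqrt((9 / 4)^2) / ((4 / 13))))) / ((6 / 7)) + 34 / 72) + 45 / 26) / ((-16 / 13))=868393 / 576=1507.63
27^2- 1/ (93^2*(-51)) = 729.00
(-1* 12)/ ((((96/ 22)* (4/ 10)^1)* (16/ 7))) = -385/ 128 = -3.01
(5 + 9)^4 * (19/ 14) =52136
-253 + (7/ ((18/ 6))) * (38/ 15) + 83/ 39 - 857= -644647/ 585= -1101.96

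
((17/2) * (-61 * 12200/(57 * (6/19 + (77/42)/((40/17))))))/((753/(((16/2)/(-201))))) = 4048448000/755705529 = 5.36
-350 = -350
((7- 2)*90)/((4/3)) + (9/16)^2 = 86481/256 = 337.82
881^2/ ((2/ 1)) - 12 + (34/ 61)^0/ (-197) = 152898987/ 394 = 388068.49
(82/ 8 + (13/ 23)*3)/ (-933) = -0.01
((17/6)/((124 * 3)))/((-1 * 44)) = -0.00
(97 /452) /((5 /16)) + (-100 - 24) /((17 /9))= -623944 /9605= -64.96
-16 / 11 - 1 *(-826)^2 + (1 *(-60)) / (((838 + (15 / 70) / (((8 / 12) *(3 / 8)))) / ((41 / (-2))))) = -22034785317 / 32296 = -682275.99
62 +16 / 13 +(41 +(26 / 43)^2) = 2514183 / 24037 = 104.60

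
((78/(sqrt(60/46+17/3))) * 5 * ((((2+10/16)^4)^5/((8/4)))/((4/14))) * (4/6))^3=828236298582774474692021297871785683493264777490424372049539434837258422517839192608875 * sqrt(33189)/2097986395445401847092577080168773272374053858269351378944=71919833952776321249386240000000.00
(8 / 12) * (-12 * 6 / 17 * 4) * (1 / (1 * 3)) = -64 / 17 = -3.76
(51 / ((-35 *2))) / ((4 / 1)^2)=-51 / 1120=-0.05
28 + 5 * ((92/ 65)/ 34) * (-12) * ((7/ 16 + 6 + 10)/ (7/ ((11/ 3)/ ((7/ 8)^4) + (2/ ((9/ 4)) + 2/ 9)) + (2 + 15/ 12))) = 5385885238/ 295517443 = 18.23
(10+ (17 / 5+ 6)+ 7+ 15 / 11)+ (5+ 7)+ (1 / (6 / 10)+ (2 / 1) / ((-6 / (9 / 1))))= 6341 / 165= 38.43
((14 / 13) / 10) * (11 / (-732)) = -77 / 47580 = -0.00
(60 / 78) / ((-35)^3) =-2 / 111475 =-0.00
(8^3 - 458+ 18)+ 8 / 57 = 4112 / 57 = 72.14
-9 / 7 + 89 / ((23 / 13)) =49.02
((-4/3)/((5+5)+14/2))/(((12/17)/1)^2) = -17/108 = -0.16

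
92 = 92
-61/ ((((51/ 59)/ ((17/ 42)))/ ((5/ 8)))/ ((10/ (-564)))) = 89975/ 284256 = 0.32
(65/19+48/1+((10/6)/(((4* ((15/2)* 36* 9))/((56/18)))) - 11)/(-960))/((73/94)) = 115715208887/1747220544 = 66.23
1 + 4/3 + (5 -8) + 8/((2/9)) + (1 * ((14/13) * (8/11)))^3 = 314180726/8772621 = 35.81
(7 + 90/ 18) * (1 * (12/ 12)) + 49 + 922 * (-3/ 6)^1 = -400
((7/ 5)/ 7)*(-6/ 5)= -6/ 25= -0.24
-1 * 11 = -11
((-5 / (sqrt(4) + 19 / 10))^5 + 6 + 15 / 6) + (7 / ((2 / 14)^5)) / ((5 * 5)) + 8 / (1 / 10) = 21613190656877 / 4511209950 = 4791.00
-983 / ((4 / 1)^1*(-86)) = 983 / 344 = 2.86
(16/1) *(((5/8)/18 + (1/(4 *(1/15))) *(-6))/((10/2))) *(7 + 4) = -7117/9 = -790.78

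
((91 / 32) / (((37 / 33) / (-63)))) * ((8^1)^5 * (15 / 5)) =-581188608 / 37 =-15707800.22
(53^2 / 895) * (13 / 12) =36517 / 10740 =3.40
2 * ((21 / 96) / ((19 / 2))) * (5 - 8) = -21 / 152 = -0.14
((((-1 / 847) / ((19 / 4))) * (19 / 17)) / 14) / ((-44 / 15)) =15 / 2217446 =0.00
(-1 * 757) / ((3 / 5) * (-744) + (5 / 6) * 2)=11355 / 6671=1.70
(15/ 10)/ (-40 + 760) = 1/ 480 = 0.00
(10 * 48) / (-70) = -48 / 7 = -6.86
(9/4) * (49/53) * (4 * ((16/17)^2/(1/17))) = 112896/901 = 125.30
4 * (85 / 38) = 170 / 19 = 8.95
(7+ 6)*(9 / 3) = 39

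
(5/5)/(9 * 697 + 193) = 1/6466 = 0.00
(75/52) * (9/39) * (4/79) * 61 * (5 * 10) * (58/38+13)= 746.66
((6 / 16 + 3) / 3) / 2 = 9 / 16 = 0.56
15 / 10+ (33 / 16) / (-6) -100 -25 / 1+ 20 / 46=-90829 / 736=-123.41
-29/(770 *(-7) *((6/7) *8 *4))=29/147840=0.00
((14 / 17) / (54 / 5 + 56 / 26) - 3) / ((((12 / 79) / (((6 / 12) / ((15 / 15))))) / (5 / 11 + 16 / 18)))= -27601889 / 2125629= -12.99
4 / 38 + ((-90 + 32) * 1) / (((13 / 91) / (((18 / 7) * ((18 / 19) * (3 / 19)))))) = -156.06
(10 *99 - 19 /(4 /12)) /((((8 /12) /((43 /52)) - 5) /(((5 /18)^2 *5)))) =-1671625 /19476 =-85.83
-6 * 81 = -486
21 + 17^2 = 310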